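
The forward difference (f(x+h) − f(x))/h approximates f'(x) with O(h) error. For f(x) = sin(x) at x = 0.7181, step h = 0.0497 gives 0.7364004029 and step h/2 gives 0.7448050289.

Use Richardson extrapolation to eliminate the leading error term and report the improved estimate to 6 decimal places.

0.753210

Error is O(h^1); halving h shrinks it by 2^1 = 2.
2·0.7448050289 − 0.7364004029 = 0.7532096549
Divide by 2^1 − 1 = 1.
0.7532096549 ÷ 1 = 0.7532096549
Gap between inputs: 8.405e-03; correction applied: +0.0084046260.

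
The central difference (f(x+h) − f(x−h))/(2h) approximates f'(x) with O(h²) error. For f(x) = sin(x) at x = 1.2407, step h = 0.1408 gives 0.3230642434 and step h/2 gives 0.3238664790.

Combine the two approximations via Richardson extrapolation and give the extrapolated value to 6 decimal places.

Error is O(h^2); halving h shrinks it by 2^2 = 4.
4×0.3238664790 − 0.3230642434 = 0.9724016726
Divide by 2^2 − 1 = 3.
R = 0.9724016726/3 = 0.3241338909
Correction |R − A(h/2)| = 2.674e-04; gap |A(h/2) − A(h)| = 8.022e-04.

0.324134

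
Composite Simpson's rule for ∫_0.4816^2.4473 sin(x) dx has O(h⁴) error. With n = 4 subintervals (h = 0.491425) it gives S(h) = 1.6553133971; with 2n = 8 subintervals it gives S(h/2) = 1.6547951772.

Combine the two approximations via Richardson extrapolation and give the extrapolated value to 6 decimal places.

1.654761

Leading term ∝ h^4; use weight 16 = 2^4.
16*1.6547951772 = 26.4767228352; subtract 1.6553133971 → 24.8214094381
Denominator 16 − 1 = 15.
Result: 1.6547606292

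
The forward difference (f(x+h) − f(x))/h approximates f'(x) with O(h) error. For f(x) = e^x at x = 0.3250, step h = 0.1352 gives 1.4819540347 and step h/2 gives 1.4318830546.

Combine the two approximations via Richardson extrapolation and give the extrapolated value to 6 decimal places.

Error is O(h^1); halving h shrinks it by 2^1 = 2.
Weighted: 2.8637661092 − 1.4819540347 = 1.3818120745
1.3818120745 ÷ 1 = 1.3818120745

1.381812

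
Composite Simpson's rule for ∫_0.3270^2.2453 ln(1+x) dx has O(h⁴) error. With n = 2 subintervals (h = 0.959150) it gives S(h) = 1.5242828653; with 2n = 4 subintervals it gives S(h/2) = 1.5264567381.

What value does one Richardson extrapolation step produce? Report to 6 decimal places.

Leading term ∝ h^4; use weight 16 = 2^4.
A(h/2) − A(h) = 1.5264567381 − 1.5242828653 = 0.0021738728
Divide by 2^4 − 1 = 15: 0.0021738728/15 = 0.0001449249
R = A(h/2) + (A(h/2) − A(h))/15 = 1.5264567381 + 0.0001449249 = 1.5266016630
Gap between inputs: 2.174e-03; correction applied: +0.0001449249.

1.526602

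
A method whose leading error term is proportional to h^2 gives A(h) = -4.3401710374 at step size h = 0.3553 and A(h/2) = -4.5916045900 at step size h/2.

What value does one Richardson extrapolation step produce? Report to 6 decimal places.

-4.675416

Error is O(h^2); halving h shrinks it by 2^2 = 4.
Weighted: (-18.3664183600) − (-4.3401710374) = -14.0262473226
Divide by 2^2 − 1 = 3.
(-14.0262473226) ÷ 3 = -4.6754157742
Shift from A(h/2): −0.0838111842.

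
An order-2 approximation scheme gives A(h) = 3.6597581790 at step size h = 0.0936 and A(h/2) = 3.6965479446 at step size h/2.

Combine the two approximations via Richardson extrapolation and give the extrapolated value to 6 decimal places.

Leading term ∝ h^2; use weight 4 = 2^2.
Top: 4(3.6965479446) − (3.6597581790) = 11.1264335994
Divide by 2^2 − 1 = 3.
11.1264335994 ÷ 3 = 3.7088111998

3.708811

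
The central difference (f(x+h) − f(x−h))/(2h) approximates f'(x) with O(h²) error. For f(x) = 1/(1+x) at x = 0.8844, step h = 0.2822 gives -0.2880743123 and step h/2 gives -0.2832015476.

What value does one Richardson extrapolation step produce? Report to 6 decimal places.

Error is O(h^2); halving h shrinks it by 2^2 = 4.
Weighted: (-1.1328061904) − (-0.2880743123) = -0.8447318781
R = (-0.8447318781)/3 = -0.2815772927
Gap between inputs: 4.873e-03; correction applied: +0.0016242549.

-0.281577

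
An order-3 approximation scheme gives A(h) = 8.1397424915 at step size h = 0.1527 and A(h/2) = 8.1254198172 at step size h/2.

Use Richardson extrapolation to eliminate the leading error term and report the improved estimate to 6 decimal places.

r = 3, so 2^r = 8.
8*8.1254198172 = 65.0033585376; subtract 8.1397424915 → 56.8636160461
Denominator 8 − 1 = 7.
R = 56.8636160461/7 = 8.1233737209

8.123374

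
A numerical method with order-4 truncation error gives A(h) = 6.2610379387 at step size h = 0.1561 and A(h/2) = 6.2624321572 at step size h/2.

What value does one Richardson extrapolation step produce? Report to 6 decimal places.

Order 4 gives 2^r = 16 and 2^r − 1 = 15.
Top: 16(6.2624321572) − (6.2610379387) = 93.9378765765
Denominator 16 − 1 = 15.
So the Richardson estimate is 6.2625251051.
Correction |R − A(h/2)| = 9.295e-05; gap |A(h/2) − A(h)| = 1.394e-03.

6.262525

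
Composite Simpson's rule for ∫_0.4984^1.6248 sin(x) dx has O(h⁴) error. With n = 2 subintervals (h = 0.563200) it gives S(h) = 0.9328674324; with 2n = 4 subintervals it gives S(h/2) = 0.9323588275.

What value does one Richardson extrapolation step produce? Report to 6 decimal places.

Method order is 4; weight 2^4 = 16.
Top: 16(0.9323588275) − (0.9328674324) = 13.9848738076
13.9848738076 ÷ 15 = 0.9323249205
Correction |R − A(h/2)| = 3.391e-05; gap |A(h/2) − A(h)| = 5.086e-04.

0.932325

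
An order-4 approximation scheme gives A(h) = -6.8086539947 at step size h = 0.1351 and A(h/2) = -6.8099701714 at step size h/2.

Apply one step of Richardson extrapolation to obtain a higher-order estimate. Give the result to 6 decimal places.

With r = 4 the leading error scales as h^4, so the weight is 2^4 = 16.
2^4×A(h/2) = -108.9595227424; minus A(h) gives -102.1508687477.
Divide by 2^4 − 1 = 15.
Extrapolated: (-102.1508687477) / 15 = -6.8100579165

-6.810058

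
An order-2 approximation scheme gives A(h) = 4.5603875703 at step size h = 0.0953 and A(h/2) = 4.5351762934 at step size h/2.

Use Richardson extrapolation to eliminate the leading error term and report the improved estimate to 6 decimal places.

4.526773

r = 2, so 2^r = 4.
Weighted: 18.1407051736 − 4.5603875703 = 13.5803176033
13.5803176033 ÷ 3 = 4.5267725344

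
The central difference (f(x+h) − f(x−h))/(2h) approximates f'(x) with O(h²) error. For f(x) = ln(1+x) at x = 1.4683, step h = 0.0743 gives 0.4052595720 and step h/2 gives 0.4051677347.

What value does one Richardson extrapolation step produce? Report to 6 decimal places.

0.405137

r = 2: numerator weight 4, denominator 3.
4 × 0.4051677347 − 0.4052595720 = 1.2154113668
Extrapolated: 1.2154113668 / 3 = 0.4051371223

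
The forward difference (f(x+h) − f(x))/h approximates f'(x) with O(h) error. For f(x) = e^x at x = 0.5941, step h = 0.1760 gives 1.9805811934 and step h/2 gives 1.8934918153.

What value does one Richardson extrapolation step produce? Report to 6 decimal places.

The method has order 1: 2^1 = 2.
2 × 1.8934918153 − 1.9805811934 = 1.8064024372
Denominator 2 − 1 = 1.
1.8064024372 ÷ 1 = 1.8064024372
Correction |R − A(h/2)| = 8.709e-02; gap |A(h/2) − A(h)| = 8.709e-02.

1.806402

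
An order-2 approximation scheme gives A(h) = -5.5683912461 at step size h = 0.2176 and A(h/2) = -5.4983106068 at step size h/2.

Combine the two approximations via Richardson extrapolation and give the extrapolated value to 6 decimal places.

-5.474950

Method order is 2; weight 2^2 = 4.
A(h/2) − A(h) = -5.4983106068 − (-5.5683912461) = 0.0700806393
Divide by 2^2 − 1 = 3: 0.0700806393/3 = 0.0233602131
R = A(h/2) + (A(h/2) − A(h))/3 = -5.4983106068 + 0.0233602131 = -5.4749503937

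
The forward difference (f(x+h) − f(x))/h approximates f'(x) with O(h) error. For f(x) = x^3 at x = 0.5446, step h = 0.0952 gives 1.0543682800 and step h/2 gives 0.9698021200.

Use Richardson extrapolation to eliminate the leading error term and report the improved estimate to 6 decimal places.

r = 1: numerator weight 2, denominator 1.
2*0.9698021200 = 1.9396042400; 1.9396042400 − 1.0543682800 = 0.8852359600
Divide by 2^1 − 1 = 1.
0.8852359600 ÷ 1 = 0.8852359600

0.885236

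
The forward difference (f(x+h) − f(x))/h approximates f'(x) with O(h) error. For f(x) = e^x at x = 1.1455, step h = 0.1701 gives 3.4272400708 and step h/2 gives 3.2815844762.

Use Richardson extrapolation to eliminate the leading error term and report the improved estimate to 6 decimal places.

3.135929

r = 1, so 2^r = 2.
2*3.2815844762 = 6.5631689524; 6.5631689524 − 3.4272400708 = 3.1359288816
(2*3.2815844762 − 3.4272400708)/(2 − 1) = 3.1359288816
Shift from A(h/2): −0.1456555946.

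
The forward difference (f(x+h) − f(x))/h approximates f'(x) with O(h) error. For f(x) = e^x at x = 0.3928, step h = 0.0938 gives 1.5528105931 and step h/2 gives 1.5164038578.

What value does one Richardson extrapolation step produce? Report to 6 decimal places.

1.479997

Method order is 1; weight 2^1 = 2.
Difference of the inputs: 1.5164038578 − 1.5528105931 = -0.0364067353
Correction (A(h/2) − A(h))/(2 − 1) = (-0.0364067353)/1 = -0.0364067353
R = 1.5164038578 − 0.0364067353 = 1.4799971225
Gap between inputs: 3.641e-02; correction applied: −0.0364067353.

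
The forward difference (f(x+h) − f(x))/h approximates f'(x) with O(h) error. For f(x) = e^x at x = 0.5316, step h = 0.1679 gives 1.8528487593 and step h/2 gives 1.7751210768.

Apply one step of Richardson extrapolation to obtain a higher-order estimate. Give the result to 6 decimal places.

r = 1: numerator weight 2, denominator 1.
2 × 1.7751210768 = 3.5502421536; subtract 1.8528487593 → 1.6973933943
Extrapolated: 1.6973933943 / 1 = 1.6973933943
Gap between inputs: 7.773e-02; correction applied: −0.0777276825.

1.697393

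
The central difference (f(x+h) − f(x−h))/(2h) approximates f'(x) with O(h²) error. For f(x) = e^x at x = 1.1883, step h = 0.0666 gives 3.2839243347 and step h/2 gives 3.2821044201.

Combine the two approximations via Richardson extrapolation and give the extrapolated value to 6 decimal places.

3.281498

With r = 2 the leading error scales as h^2, so the weight is 2^2 = 4.
Top: 4(3.2821044201) − (3.2839243347) = 9.8444933457
Denominator 4 − 1 = 3.
(4 × 3.2821044201 − 3.2839243347)/(4 − 1) = 3.2814977819
Gap between inputs: 1.820e-03; correction applied: −0.0006066382.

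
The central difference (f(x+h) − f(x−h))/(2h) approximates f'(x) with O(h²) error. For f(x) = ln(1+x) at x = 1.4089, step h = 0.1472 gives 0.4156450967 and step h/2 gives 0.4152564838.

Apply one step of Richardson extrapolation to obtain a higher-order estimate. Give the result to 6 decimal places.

r = 2: numerator weight 4, denominator 3.
Weighted: 1.6610259352 − 0.4156450967 = 1.2453808385
Extrapolated: 1.2453808385 / 3 = 0.4151269462

0.415127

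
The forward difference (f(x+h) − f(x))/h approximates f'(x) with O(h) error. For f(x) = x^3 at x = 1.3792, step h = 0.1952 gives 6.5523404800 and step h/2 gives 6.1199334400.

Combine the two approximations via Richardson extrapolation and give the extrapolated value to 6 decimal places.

Error is O(h^1); halving h shrinks it by 2^1 = 2.
2*6.1199334400 = 12.2398668800; 12.2398668800 − 6.5523404800 = 5.6875264000
Divide by 2^1 − 1 = 1.
5.6875264000 ÷ 1 = 5.6875264000

5.687526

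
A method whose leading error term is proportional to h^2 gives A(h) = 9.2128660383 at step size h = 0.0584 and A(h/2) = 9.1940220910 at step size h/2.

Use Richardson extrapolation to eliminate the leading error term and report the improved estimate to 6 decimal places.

9.187741

Leading term ∝ h^2; use weight 4 = 2^2.
4×9.1940220910 = 36.7760883640; 36.7760883640 − 9.2128660383 = 27.5632223257
Divide by 2^2 − 1 = 3.
So the Richardson estimate is 9.1877407752.
Gap between inputs: 1.884e-02; correction applied: −0.0062813158.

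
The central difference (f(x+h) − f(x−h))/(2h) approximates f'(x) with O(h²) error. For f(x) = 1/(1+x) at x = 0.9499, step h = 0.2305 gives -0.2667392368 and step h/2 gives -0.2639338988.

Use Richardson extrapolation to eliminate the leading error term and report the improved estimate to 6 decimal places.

-0.262999

Order 2 gives 2^r = 4 and 2^r − 1 = 3.
4·(-0.2639338988) − (-0.2667392368) = -0.7889963584
R = (-0.7889963584)/3 = -0.2629987861
Shift from A(h/2): +0.0009351127.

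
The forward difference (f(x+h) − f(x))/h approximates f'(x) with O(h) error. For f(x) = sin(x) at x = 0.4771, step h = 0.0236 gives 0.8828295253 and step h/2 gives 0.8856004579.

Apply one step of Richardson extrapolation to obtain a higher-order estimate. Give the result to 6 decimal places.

Leading term ∝ h^1; use weight 2 = 2^1.
Difference of the inputs: 0.8856004579 − 0.8828295253 = 0.0027709326
Divide by 2^1 − 1 = 1: 0.0027709326/1 = 0.0027709326
R = 0.8856004579 + 0.0027709326 = 0.8883713905

0.888371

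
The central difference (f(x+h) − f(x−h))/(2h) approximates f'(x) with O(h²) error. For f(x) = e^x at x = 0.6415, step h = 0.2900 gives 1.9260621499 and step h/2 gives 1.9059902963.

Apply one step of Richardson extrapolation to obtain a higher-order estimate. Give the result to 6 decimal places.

1.899300

r = 2: numerator weight 4, denominator 3.
Numerator 4*A(h/2) − A(h) = 4*1.9059902963 − 1.9260621499 = 5.6978990353
Denominator 4 − 1 = 3.
Extrapolated: 5.6978990353 / 3 = 1.8992996784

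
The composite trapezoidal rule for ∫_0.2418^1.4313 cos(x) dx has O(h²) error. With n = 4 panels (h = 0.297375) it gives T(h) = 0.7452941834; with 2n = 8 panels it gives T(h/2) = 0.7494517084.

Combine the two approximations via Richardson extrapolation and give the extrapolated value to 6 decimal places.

0.750838

The method has order 2: 2^2 = 4.
Difference of the inputs: 0.7494517084 − 0.7452941834 = 0.0041575250
Divide by 2^2 − 1 = 3: 0.0041575250/3 = 0.0013858417
R = A(h/2) + (A(h/2) − A(h))/3 = 0.7494517084 + 0.0013858417 = 0.7508375501
Shift from A(h/2): +0.0013858417.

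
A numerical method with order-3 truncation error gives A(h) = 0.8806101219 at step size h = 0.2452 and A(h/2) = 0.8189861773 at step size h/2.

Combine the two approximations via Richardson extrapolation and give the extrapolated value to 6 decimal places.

With r = 3 the leading error scales as h^3, so the weight is 2^3 = 8.
8*0.8189861773 = 6.5518894184; 6.5518894184 − 0.8806101219 = 5.6712792965
Divide by 2^3 − 1 = 7.
R = 5.6712792965/7 = 0.8101827566

0.810183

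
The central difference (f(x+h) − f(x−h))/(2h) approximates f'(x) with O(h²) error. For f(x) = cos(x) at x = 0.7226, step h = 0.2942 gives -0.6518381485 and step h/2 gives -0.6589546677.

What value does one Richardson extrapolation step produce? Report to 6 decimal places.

With r = 2 the leading error scales as h^2, so the weight is 2^2 = 4.
4·(-0.6589546677) = -2.6358186708; (-2.6358186708) − (-0.6518381485) = -1.9839805223
Denominator 4 − 1 = 3.
Result: -0.6613268408

-0.661327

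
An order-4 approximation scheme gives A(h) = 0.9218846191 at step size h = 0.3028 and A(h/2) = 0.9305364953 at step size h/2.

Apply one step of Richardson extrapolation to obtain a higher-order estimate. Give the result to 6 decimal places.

0.931113

Order 4 gives 2^r = 16 and 2^r − 1 = 15.
16*0.9305364953 = 14.8885839248; subtract 0.9218846191 → 13.9666993057
Denominator 16 − 1 = 15.
R = 13.9666993057/15 = 0.9311132870
Correction |R − A(h/2)| = 5.768e-04; gap |A(h/2) − A(h)| = 8.652e-03.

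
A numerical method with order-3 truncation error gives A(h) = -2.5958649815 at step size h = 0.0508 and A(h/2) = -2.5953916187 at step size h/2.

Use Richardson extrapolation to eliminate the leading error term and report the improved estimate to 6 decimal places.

With r = 3 the leading error scales as h^3, so the weight is 2^3 = 8.
8*(-2.5953916187) = -20.7631329496; subtract (-2.5958649815) → -18.1672679681
(8*(-2.5953916187) − (-2.5958649815))/(8 − 1) = -2.5953239954
Correction |R − A(h/2)| = 6.762e-05; gap |A(h/2) − A(h)| = 4.734e-04.

-2.595324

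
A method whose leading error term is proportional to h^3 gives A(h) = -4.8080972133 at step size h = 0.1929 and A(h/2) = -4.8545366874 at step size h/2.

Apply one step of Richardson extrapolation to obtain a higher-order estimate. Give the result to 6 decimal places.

-4.861171

With r = 3 the leading error scales as h^3, so the weight is 2^3 = 8.
8×(-4.8545366874) − (-4.8080972133) = -34.0281962859
Denominator 8 − 1 = 7.
Result: -4.8611708980
Shift from A(h/2): −0.0066342106.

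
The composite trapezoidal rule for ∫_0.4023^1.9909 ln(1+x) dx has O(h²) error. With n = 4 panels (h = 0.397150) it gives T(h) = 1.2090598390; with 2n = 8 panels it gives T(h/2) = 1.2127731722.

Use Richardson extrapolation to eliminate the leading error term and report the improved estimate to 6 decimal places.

1.214011

Order 2 gives 2^r = 4 and 2^r − 1 = 3.
Weighted: 4.8510926888 − 1.2090598390 = 3.6420328498
(4·1.2127731722 − 1.2090598390)/(4 − 1) = 1.2140109499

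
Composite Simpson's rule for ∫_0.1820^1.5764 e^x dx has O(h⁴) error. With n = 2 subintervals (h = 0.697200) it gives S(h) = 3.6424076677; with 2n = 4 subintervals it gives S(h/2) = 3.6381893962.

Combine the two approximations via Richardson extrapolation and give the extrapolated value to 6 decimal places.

3.637908

r = 4, so 2^r = 16.
Top: 16(3.6381893962) − (3.6424076677) = 54.5686226715
Extrapolated: 54.5686226715 / 15 = 3.6379081781
Correction |R − A(h/2)| = 2.812e-04; gap |A(h/2) − A(h)| = 4.218e-03.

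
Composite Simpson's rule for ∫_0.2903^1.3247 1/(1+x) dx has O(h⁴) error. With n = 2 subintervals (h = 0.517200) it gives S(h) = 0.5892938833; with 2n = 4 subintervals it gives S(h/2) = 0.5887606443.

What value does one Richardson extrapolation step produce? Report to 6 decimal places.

r = 4, so 2^r = 16.
Numerator 16·A(h/2) − A(h) = 16·0.5887606443 − 0.5892938833 = 8.8308764255
(16·0.5887606443 − 0.5892938833)/(16 − 1) = 0.5887250950

0.588725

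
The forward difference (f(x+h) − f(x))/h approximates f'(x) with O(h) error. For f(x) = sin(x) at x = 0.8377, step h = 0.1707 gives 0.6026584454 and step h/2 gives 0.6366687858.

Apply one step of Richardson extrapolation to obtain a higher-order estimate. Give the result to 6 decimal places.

Error is O(h^1); halving h shrinks it by 2^1 = 2.
Numerator 2·A(h/2) − A(h) = 2·0.6366687858 − 0.6026584454 = 0.6706791262
Denominator 2 − 1 = 1.
Extrapolated: 0.6706791262 / 1 = 0.6706791262

0.670679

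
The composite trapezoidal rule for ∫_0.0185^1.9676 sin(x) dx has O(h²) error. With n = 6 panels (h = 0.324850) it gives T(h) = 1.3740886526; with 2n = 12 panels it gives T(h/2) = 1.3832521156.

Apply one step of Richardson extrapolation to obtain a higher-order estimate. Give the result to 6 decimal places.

r = 2, so 2^r = 4.
4×1.3832521156 = 5.5330084624; subtract 1.3740886526 → 4.1589198098
4.1589198098 ÷ 3 = 1.3863066033
Correction |R − A(h/2)| = 3.054e-03; gap |A(h/2) − A(h)| = 9.163e-03.

1.386307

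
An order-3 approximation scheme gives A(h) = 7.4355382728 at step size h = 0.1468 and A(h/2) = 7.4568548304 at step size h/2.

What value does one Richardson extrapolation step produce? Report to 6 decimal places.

7.459900

The method has order 3: 2^3 = 8.
8×7.4568548304 = 59.6548386432; 59.6548386432 − 7.4355382728 = 52.2193003704
Divide by 2^3 − 1 = 7.
Extrapolated: 52.2193003704 / 7 = 7.4599000529
Gap between inputs: 2.132e-02; correction applied: +0.0030452225.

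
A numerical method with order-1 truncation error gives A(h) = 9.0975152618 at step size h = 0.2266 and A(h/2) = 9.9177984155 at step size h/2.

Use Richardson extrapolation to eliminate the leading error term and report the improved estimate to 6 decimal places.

10.738082

Method order is 1; weight 2^1 = 2.
Difference of the inputs: 9.9177984155 − 9.0975152618 = 0.8202831537
Divide by 2^1 − 1 = 1: 0.8202831537/1 = 0.8202831537
R = 9.9177984155 + 0.8202831537 = 10.7380815692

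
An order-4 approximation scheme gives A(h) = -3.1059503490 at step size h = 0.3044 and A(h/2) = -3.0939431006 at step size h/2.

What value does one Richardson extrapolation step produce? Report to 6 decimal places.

-3.093143

Error is O(h^4); halving h shrinks it by 2^4 = 16.
16·(-3.0939431006) = -49.5030896096; subtract (-3.1059503490) → -46.3971392606
(16·(-3.0939431006) − (-3.1059503490))/(16 − 1) = -3.0931426174
Gap between inputs: 1.201e-02; correction applied: +0.0008004832.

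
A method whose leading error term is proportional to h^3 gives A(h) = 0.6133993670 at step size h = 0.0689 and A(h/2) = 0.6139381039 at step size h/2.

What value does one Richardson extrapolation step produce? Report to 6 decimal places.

r = 3: numerator weight 8, denominator 7.
8*0.6139381039 = 4.9115048312; subtract 0.6133993670 → 4.2981054642
R = 4.2981054642/7 = 0.6140150663

0.614015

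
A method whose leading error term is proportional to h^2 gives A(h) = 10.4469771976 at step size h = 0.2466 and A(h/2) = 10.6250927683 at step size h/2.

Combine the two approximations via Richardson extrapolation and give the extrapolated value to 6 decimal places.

10.684465

Error is O(h^2); halving h shrinks it by 2^2 = 4.
Weighted: 42.5003710732 − 10.4469771976 = 32.0533938756
Denominator 4 − 1 = 3.
Extrapolated: 32.0533938756 / 3 = 10.6844646252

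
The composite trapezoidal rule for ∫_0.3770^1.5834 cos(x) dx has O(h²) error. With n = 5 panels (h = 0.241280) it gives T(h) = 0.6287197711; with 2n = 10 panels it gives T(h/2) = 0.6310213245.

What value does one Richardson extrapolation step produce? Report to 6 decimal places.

r = 2, so 2^r = 4.
4·0.6310213245 = 2.5240852980; 2.5240852980 − 0.6287197711 = 1.8953655269
Extrapolated: 1.8953655269 / 3 = 0.6317885090
Gap between inputs: 2.302e-03; correction applied: +0.0007671845.

0.631789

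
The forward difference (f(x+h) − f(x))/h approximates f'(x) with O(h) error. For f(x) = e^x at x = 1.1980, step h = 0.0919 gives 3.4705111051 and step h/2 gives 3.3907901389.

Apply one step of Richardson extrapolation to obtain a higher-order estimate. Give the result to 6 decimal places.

3.311069

The method has order 1: 2^1 = 2.
2·3.3907901389 = 6.7815802778; subtract 3.4705111051 → 3.3110691727
3.3110691727 ÷ 1 = 3.3110691727
Gap between inputs: 7.972e-02; correction applied: −0.0797209662.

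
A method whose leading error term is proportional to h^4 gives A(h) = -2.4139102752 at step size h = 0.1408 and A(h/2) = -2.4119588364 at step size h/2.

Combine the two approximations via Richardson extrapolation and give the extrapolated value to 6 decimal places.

-2.411829

With r = 4 the leading error scales as h^4, so the weight is 2^4 = 16.
Numerator 16·A(h/2) − A(h) = 16·(-2.4119588364) − (-2.4139102752) = -36.1774311072
Divide by 2^4 − 1 = 15.
Extrapolated: (-36.1774311072) / 15 = -2.4118287405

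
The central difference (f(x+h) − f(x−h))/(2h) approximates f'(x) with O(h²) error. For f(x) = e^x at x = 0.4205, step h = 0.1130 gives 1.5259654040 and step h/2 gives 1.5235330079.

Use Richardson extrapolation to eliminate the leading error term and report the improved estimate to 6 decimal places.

1.522722

r = 2, so 2^r = 4.
A(h/2) − A(h) = 1.5235330079 − 1.5259654040 = -0.0024323961
Divide by 2^2 − 1 = 3: (-0.0024323961)/3 = -0.0008107987
R = 1.5235330079 − 0.0008107987 = 1.5227222092
Correction |R − A(h/2)| = 8.108e-04; gap |A(h/2) − A(h)| = 2.432e-03.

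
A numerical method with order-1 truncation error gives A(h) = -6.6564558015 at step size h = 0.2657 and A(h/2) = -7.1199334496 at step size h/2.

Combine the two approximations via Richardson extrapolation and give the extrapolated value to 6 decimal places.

-7.583411

r = 1, so 2^r = 2.
Weighted: (-14.2398668992) − (-6.6564558015) = -7.5834110977
Denominator 2 − 1 = 1.
Extrapolated: (-7.5834110977) / 1 = -7.5834110977
Correction |R − A(h/2)| = 4.635e-01; gap |A(h/2) − A(h)| = 4.635e-01.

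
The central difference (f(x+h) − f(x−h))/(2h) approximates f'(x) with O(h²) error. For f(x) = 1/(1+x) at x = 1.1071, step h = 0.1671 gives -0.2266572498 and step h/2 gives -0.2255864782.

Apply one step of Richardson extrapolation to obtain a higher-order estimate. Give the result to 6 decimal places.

With r = 2 the leading error scales as h^2, so the weight is 2^2 = 4.
4*(-0.2255864782) = -0.9023459128; subtract (-0.2266572498) → -0.6756886630
(4*(-0.2255864782) − (-0.2266572498))/(4 − 1) = -0.2252295543
Correction |R − A(h/2)| = 3.569e-04; gap |A(h/2) − A(h)| = 1.071e-03.

-0.225230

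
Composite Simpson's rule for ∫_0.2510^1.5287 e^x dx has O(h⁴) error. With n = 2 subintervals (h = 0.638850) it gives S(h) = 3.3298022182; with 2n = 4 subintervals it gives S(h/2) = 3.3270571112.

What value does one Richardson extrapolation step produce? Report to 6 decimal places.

r = 4, so 2^r = 16.
2^4*A(h/2) = 53.2329137792; minus A(h) gives 49.9031115610.
Divide by 2^4 − 1 = 15.
So the Richardson estimate is 3.3268741041.

3.326874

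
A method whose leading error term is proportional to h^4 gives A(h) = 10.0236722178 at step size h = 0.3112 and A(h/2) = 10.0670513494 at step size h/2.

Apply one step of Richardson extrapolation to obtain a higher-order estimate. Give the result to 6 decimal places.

Error is O(h^4); halving h shrinks it by 2^4 = 16.
16 × 10.0670513494 = 161.0728215904; 161.0728215904 − 10.0236722178 = 151.0491493726
Divide by 2^4 − 1 = 15.
Result: 10.0699432915
Gap between inputs: 4.338e-02; correction applied: +0.0028919421.

10.069943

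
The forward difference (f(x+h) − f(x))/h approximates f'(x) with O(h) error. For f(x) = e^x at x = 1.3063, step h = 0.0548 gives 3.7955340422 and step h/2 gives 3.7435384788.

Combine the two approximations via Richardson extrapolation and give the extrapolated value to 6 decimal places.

The method has order 1: 2^1 = 2.
Weighted: 7.4870769576 − 3.7955340422 = 3.6915429154
Denominator 2 − 1 = 1.
So the Richardson estimate is 3.6915429154.

3.691543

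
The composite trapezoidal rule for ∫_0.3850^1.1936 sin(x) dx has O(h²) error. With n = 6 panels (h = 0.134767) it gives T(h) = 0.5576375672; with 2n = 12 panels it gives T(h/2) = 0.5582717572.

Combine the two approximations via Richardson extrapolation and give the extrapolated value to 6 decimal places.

0.558483

r = 2, so 2^r = 4.
2^2 × A(h/2) = 2.2330870288; minus A(h) gives 1.6754494616.
Divide by 2^2 − 1 = 3.
Extrapolated: 1.6754494616 / 3 = 0.5584831539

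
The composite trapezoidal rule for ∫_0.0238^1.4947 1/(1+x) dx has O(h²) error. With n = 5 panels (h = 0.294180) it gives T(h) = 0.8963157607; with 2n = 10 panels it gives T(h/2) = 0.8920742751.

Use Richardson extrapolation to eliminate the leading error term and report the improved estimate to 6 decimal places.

0.890660

r = 2: numerator weight 4, denominator 3.
4*0.8920742751 = 3.5682971004; 3.5682971004 − 0.8963157607 = 2.6719813397
Denominator 4 − 1 = 3.
2.6719813397 ÷ 3 = 0.8906604466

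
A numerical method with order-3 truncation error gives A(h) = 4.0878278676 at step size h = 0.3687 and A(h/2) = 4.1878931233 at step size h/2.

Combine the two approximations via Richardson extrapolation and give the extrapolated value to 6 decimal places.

With r = 3 the leading error scales as h^3, so the weight is 2^3 = 8.
8*4.1878931233 − 4.0878278676 = 29.4153171188
Denominator 8 − 1 = 7.
Result: 4.2021881598

4.202188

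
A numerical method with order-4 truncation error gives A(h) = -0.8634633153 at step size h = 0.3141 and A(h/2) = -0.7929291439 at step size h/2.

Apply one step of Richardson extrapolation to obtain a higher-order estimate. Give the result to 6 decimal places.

-0.788227

With r = 4 the leading error scales as h^4, so the weight is 2^4 = 16.
A(h/2) − A(h) = -0.7929291439 − (-0.8634633153) = 0.0705341714
Correction (A(h/2) − A(h))/(16 − 1) = 0.0705341714/15 = 0.0047022781
R = A(h/2) + (A(h/2) − A(h))/15 = -0.7929291439 + 0.0047022781 = -0.7882268658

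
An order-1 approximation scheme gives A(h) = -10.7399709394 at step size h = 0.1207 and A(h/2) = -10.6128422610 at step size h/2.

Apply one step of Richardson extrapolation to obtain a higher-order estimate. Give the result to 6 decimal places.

-10.485714

With r = 1 the leading error scales as h^1, so the weight is 2^1 = 2.
2×(-10.6128422610) = -21.2256845220; subtract (-10.7399709394) → -10.4857135826
Divide by 2^1 − 1 = 1.
Extrapolated: (-10.4857135826) / 1 = -10.4857135826
Gap between inputs: 1.271e-01; correction applied: +0.1271286784.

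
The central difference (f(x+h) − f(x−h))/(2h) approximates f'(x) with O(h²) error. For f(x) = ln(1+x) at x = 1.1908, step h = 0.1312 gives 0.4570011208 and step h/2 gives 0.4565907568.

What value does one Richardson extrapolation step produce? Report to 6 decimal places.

r = 2: numerator weight 4, denominator 3.
Numerator 4×A(h/2) − A(h) = 4×0.4565907568 − 0.4570011208 = 1.3693619064
Denominator 4 − 1 = 3.
1.3693619064 ÷ 3 = 0.4564539688
Shift from A(h/2): −0.0001367880.

0.456454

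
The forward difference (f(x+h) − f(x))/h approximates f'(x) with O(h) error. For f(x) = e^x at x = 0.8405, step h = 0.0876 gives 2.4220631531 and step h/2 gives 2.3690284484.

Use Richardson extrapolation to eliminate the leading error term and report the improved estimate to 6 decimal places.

2.315994

Order 1 gives 2^r = 2 and 2^r − 1 = 1.
2×2.3690284484 − 2.4220631531 = 2.3159937437
(2×2.3690284484 − 2.4220631531)/(2 − 1) = 2.3159937437
Gap between inputs: 5.303e-02; correction applied: −0.0530347047.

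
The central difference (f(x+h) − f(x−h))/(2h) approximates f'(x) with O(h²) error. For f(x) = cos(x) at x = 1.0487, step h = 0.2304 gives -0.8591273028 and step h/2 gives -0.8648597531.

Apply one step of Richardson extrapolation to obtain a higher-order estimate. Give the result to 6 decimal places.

Method order is 2; weight 2^2 = 4.
Top: 4(-0.8648597531) − (-0.8591273028) = -2.6003117096
Divide by 2^2 − 1 = 3.
R = (-2.6003117096)/3 = -0.8667705699
Gap between inputs: 5.732e-03; correction applied: −0.0019108168.

-0.866771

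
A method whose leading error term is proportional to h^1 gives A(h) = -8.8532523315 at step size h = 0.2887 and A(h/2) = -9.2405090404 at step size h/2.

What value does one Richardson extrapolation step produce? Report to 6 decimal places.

The method has order 1: 2^1 = 2.
A(h/2) − A(h) = -9.2405090404 − (-8.8532523315) = -0.3872567089
Divide by 2^1 − 1 = 1: (-0.3872567089)/1 = -0.3872567089
R = -9.2405090404 − 0.3872567089 = -9.6277657493
Gap between inputs: 3.873e-01; correction applied: −0.3872567089.

-9.627766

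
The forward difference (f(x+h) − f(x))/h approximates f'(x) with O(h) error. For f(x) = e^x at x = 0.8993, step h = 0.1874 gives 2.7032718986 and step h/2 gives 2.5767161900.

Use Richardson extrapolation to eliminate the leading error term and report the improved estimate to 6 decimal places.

Error is O(h^1); halving h shrinks it by 2^1 = 2.
Weighted: 5.1534323800 − 2.7032718986 = 2.4501604814
Divide by 2^1 − 1 = 1.
2.4501604814 ÷ 1 = 2.4501604814
Gap between inputs: 1.266e-01; correction applied: −0.1265557086.

2.450160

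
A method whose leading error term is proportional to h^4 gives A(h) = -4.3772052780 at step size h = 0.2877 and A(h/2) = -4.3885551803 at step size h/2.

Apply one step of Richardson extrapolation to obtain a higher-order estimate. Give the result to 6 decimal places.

Error is O(h^4); halving h shrinks it by 2^4 = 16.
16×(-4.3885551803) − (-4.3772052780) = -65.8396776068
R = (-65.8396776068)/15 = -4.3893118405
Gap between inputs: 1.135e-02; correction applied: −0.0007566602.

-4.389312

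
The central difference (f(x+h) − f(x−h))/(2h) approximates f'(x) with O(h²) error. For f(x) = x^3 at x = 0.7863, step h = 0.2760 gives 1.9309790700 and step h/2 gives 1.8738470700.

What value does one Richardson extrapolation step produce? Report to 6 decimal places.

r = 2, so 2^r = 4.
4*1.8738470700 = 7.4953882800; subtract 1.9309790700 → 5.5644092100
Denominator 4 − 1 = 3.
Extrapolated: 5.5644092100 / 3 = 1.8548030700

1.854803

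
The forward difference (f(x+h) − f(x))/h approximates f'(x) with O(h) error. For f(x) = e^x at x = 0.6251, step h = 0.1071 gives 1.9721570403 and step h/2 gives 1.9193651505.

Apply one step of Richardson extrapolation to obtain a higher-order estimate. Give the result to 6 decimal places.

The method has order 1: 2^1 = 2.
A(h/2) − A(h) = 1.9193651505 − 1.9721570403 = -0.0527918898
Correction (A(h/2) − A(h))/(2 − 1) = (-0.0527918898)/1 = -0.0527918898
R = A(h/2) + (A(h/2) − A(h))/1 = 1.9193651505 − 0.0527918898 = 1.8665732607
Shift from A(h/2): −0.0527918898.

1.866573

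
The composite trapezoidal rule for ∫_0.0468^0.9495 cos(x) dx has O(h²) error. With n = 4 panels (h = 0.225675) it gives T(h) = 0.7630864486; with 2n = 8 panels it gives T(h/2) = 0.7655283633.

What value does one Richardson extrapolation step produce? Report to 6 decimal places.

With r = 2 the leading error scales as h^2, so the weight is 2^2 = 4.
4*0.7655283633 − 0.7630864486 = 2.2990270046
Divide by 2^2 − 1 = 3.
So the Richardson estimate is 0.7663423349.

0.766342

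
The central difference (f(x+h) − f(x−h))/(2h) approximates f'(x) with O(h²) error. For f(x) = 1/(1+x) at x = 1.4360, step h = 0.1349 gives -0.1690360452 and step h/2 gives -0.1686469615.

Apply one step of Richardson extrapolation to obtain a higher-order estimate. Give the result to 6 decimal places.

-0.168517

r = 2, so 2^r = 4.
Numerator 4·A(h/2) − A(h) = 4·(-0.1686469615) − (-0.1690360452) = -0.5055518008
Divide by 2^2 − 1 = 3.
(4·(-0.1686469615) − (-0.1690360452))/(4 − 1) = -0.1685172669
Correction |R − A(h/2)| = 1.297e-04; gap |A(h/2) − A(h)| = 3.891e-04.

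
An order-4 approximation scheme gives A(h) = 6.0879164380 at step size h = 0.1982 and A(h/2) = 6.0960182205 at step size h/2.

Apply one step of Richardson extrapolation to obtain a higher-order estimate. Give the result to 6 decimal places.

6.096558

r = 4, so 2^r = 16.
16×6.0960182205 = 97.5362915280; 97.5362915280 − 6.0879164380 = 91.4483750900
Denominator 16 − 1 = 15.
91.4483750900 ÷ 15 = 6.0965583393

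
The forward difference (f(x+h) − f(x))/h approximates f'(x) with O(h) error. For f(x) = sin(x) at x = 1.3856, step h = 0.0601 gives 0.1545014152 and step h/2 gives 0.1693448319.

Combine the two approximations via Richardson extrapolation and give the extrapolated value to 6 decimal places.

Leading term ∝ h^1; use weight 2 = 2^1.
Top: 2(0.1693448319) − (0.1545014152) = 0.1841882486
Denominator 2 − 1 = 1.
Extrapolated: 0.1841882486 / 1 = 0.1841882486

0.184188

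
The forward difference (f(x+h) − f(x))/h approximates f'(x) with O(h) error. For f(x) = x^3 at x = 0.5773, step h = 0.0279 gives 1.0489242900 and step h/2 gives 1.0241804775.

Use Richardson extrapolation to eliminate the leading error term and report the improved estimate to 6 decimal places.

The method has order 1: 2^1 = 2.
2×1.0241804775 − 1.0489242900 = 0.9994366650
Divide by 2^1 − 1 = 1.
Extrapolated: 0.9994366650 / 1 = 0.9994366650

0.999437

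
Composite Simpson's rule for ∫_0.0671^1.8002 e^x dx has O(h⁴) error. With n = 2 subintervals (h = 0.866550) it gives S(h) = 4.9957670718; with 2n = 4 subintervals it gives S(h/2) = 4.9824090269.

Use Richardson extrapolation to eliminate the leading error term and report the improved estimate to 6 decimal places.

With r = 4 the leading error scales as h^4, so the weight is 2^4 = 16.
Numerator 16 × A(h/2) − A(h) = 16 × 4.9824090269 − 4.9957670718 = 74.7227773586
Divide by 2^4 − 1 = 15.
Extrapolated: 74.7227773586 / 15 = 4.9815184906
Gap between inputs: 1.336e-02; correction applied: −0.0008905363.

4.981518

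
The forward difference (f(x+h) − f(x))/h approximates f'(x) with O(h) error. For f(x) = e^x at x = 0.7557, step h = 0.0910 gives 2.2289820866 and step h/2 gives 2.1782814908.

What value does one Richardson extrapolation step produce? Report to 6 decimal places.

Leading term ∝ h^1; use weight 2 = 2^1.
Top: 2(2.1782814908) − (2.2289820866) = 2.1275808950
Denominator 2 − 1 = 1.
2.1275808950 ÷ 1 = 2.1275808950

2.127581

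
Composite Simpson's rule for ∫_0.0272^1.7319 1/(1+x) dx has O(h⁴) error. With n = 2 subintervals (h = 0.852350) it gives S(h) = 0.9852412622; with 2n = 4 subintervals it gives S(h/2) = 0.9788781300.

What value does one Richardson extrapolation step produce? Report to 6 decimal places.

r = 4, so 2^r = 16.
16·0.9788781300 = 15.6620500800; subtract 0.9852412622 → 14.6768088178
Denominator 16 − 1 = 15.
R = 14.6768088178/15 = 0.9784539212

0.978454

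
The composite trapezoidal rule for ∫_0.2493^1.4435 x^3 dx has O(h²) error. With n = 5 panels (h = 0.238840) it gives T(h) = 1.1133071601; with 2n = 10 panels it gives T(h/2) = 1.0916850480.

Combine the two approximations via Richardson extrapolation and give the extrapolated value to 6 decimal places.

r = 2, so 2^r = 4.
4·1.0916850480 = 4.3667401920; subtract 1.1133071601 → 3.2534330319
Extrapolated: 3.2534330319 / 3 = 1.0844776773

1.084478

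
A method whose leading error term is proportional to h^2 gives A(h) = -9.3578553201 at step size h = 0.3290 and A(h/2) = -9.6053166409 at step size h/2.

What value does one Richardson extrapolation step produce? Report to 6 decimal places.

Leading term ∝ h^2; use weight 4 = 2^2.
Numerator 4 × A(h/2) − A(h) = 4 × (-9.6053166409) − (-9.3578553201) = -29.0634112435
(-29.0634112435) ÷ 3 = -9.6878037478
Shift from A(h/2): −0.0824871069.

-9.687804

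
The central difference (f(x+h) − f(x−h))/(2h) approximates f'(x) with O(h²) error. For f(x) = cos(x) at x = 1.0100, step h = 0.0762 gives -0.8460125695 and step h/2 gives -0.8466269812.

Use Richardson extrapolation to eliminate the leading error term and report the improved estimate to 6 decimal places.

The method has order 2: 2^2 = 4.
Top: 4(-0.8466269812) − (-0.8460125695) = -2.5404953553
Denominator 4 − 1 = 3.
Result: -0.8468317851

-0.846832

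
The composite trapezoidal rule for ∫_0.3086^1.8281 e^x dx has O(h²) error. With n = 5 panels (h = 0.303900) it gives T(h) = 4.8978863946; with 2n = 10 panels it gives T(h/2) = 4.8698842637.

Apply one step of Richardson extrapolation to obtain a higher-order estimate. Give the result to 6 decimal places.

Method order is 2; weight 2^2 = 4.
Weighted: 19.4795370548 − 4.8978863946 = 14.5816506602
Denominator 4 − 1 = 3.
14.5816506602 ÷ 3 = 4.8605502201

4.860550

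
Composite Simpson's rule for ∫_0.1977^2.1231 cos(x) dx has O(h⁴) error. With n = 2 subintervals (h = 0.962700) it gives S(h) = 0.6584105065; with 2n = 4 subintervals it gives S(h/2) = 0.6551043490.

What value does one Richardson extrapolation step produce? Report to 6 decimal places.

0.654884

Leading term ∝ h^4; use weight 16 = 2^4.
16·0.6551043490 − 0.6584105065 = 9.8232590775
R = 9.8232590775/15 = 0.6548839385
Correction |R − A(h/2)| = 2.204e-04; gap |A(h/2) − A(h)| = 3.306e-03.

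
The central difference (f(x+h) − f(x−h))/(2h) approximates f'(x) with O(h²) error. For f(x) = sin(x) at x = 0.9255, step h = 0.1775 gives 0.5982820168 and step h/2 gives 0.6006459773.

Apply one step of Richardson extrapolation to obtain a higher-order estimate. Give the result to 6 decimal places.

Error is O(h^2); halving h shrinks it by 2^2 = 4.
Numerator 4×A(h/2) − A(h) = 4×0.6006459773 − 0.5982820168 = 1.8043018924
1.8043018924 ÷ 3 = 0.6014339641

0.601434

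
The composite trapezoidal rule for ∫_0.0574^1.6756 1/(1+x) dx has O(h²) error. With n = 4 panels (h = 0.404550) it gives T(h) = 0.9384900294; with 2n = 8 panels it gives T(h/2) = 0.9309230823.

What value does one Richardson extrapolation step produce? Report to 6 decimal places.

0.928401

Method order is 2; weight 2^2 = 4.
4·0.9309230823 = 3.7236923292; 3.7236923292 − 0.9384900294 = 2.7852022998
Divide by 2^2 − 1 = 3.
So the Richardson estimate is 0.9284007666.
Correction |R − A(h/2)| = 2.522e-03; gap |A(h/2) − A(h)| = 7.567e-03.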